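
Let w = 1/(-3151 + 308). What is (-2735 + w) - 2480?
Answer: -14826246/2843 ≈ -5215.0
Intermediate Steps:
w = -1/2843 (w = 1/(-2843) = -1/2843 ≈ -0.00035174)
(-2735 + w) - 2480 = (-2735 - 1/2843) - 2480 = -7775606/2843 - 2480 = -14826246/2843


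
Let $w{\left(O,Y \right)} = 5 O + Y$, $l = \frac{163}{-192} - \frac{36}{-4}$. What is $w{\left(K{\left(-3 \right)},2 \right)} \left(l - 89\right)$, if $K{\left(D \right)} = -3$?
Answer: $\frac{201799}{192} \approx 1051.0$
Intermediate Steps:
$l = \frac{1565}{192}$ ($l = 163 \left(- \frac{1}{192}\right) - -9 = - \frac{163}{192} + 9 = \frac{1565}{192} \approx 8.151$)
$w{\left(O,Y \right)} = Y + 5 O$
$w{\left(K{\left(-3 \right)},2 \right)} \left(l - 89\right) = \left(2 + 5 \left(-3\right)\right) \left(\frac{1565}{192} - 89\right) = \left(2 - 15\right) \left(- \frac{15523}{192}\right) = \left(-13\right) \left(- \frac{15523}{192}\right) = \frac{201799}{192}$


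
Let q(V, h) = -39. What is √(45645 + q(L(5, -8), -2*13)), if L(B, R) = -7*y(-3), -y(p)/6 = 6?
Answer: √45606 ≈ 213.56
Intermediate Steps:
y(p) = -36 (y(p) = -6*6 = -36)
L(B, R) = 252 (L(B, R) = -7*(-36) = 252)
√(45645 + q(L(5, -8), -2*13)) = √(45645 - 39) = √45606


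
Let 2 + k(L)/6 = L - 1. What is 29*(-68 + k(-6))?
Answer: -3538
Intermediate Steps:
k(L) = -18 + 6*L (k(L) = -12 + 6*(L - 1) = -12 + 6*(-1 + L) = -12 + (-6 + 6*L) = -18 + 6*L)
29*(-68 + k(-6)) = 29*(-68 + (-18 + 6*(-6))) = 29*(-68 + (-18 - 36)) = 29*(-68 - 54) = 29*(-122) = -3538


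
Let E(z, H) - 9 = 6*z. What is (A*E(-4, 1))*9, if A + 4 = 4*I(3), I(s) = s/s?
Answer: 0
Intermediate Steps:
I(s) = 1
A = 0 (A = -4 + 4*1 = -4 + 4 = 0)
E(z, H) = 9 + 6*z
(A*E(-4, 1))*9 = (0*(9 + 6*(-4)))*9 = (0*(9 - 24))*9 = (0*(-15))*9 = 0*9 = 0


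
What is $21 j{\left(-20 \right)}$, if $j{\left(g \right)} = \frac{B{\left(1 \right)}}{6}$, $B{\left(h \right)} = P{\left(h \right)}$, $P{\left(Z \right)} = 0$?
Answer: $0$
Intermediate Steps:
$B{\left(h \right)} = 0$
$j{\left(g \right)} = 0$ ($j{\left(g \right)} = \frac{0}{6} = 0 \cdot \frac{1}{6} = 0$)
$21 j{\left(-20 \right)} = 21 \cdot 0 = 0$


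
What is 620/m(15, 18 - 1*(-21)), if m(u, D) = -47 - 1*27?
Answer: -310/37 ≈ -8.3784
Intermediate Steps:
m(u, D) = -74 (m(u, D) = -47 - 27 = -74)
620/m(15, 18 - 1*(-21)) = 620/(-74) = 620*(-1/74) = -310/37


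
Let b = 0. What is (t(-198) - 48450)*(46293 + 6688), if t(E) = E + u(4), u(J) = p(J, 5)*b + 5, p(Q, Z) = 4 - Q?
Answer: -2577154783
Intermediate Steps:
u(J) = 5 (u(J) = (4 - J)*0 + 5 = 0 + 5 = 5)
t(E) = 5 + E (t(E) = E + 5 = 5 + E)
(t(-198) - 48450)*(46293 + 6688) = ((5 - 198) - 48450)*(46293 + 6688) = (-193 - 48450)*52981 = -48643*52981 = -2577154783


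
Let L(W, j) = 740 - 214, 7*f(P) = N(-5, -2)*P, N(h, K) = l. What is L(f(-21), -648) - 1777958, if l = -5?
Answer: -1777432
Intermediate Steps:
N(h, K) = -5
f(P) = -5*P/7 (f(P) = (-5*P)/7 = -5*P/7)
L(W, j) = 526
L(f(-21), -648) - 1777958 = 526 - 1777958 = -1777432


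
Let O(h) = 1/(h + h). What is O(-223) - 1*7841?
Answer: -3497087/446 ≈ -7841.0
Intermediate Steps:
O(h) = 1/(2*h)
O(-223) - 1*7841 = (½)/(-223) - 1*7841 = (½)*(-1/223) - 7841 = -1/446 - 7841 = -3497087/446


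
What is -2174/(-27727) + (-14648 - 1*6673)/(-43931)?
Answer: 686673361/1218074837 ≈ 0.56374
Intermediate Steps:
-2174/(-27727) + (-14648 - 1*6673)/(-43931) = -2174*(-1/27727) + (-14648 - 6673)*(-1/43931) = 2174/27727 - 21321*(-1/43931) = 2174/27727 + 21321/43931 = 686673361/1218074837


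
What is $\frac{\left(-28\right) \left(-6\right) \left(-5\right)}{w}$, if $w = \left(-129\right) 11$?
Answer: $\frac{280}{473} \approx 0.59197$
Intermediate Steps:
$w = -1419$
$\frac{\left(-28\right) \left(-6\right) \left(-5\right)}{w} = \frac{\left(-28\right) \left(-6\right) \left(-5\right)}{-1419} = 168 \left(-5\right) \left(- \frac{1}{1419}\right) = \left(-840\right) \left(- \frac{1}{1419}\right) = \frac{280}{473}$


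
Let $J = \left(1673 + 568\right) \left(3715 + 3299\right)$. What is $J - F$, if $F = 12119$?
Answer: $15706255$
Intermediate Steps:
$J = 15718374$ ($J = 2241 \cdot 7014 = 15718374$)
$J - F = 15718374 - 12119 = 15706255$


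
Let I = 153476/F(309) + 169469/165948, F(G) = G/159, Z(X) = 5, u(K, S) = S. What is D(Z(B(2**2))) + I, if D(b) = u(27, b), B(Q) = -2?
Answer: 1349961786671/17092644 ≈ 78979.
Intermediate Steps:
F(G) = G/159 (F(G) = G*(1/159) = G/159)
D(b) = b
I = 1349876323451/17092644 (I = 153476/(((1/159)*309)) + 169469/165948 = 153476/(103/53) + 169469*(1/165948) = 153476*(53/103) + 169469/165948 = 8134228/103 + 169469/165948 = 1349876323451/17092644 ≈ 78974.)
D(Z(B(2**2))) + I = 5 + 1349876323451/17092644 = 1349961786671/17092644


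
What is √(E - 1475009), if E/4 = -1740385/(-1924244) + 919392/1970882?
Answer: 30*I*√368308804226116186153797685/474057232901 ≈ 1214.5*I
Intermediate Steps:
E = 2599614004609/474057232901 (E = 4*(-1740385/(-1924244) + 919392/1970882) = 4*(-1740385*(-1/1924244) + 919392*(1/1970882)) = 4*(1740385/1924244 + 459696/985441) = 4*(2599614004609/1896228931604) = 2599614004609/474057232901 ≈ 5.4838)
√(E - 1475009) = √(2599614004609/474057232901 - 1475009) = √(-699236085430066500/474057232901) = 30*I*√368308804226116186153797685/474057232901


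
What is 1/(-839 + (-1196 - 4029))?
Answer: -1/6064 ≈ -0.00016491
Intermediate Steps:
1/(-839 + (-1196 - 4029)) = 1/(-839 - 5225) = 1/(-6064) = -1/6064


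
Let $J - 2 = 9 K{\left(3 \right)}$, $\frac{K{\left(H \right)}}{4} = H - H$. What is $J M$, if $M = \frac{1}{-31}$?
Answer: $- \frac{2}{31} \approx -0.064516$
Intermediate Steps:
$K{\left(H \right)} = 0$ ($K{\left(H \right)} = 4 \left(H - H\right) = 4 \cdot 0 = 0$)
$J = 2$ ($J = 2 + 9 \cdot 0 = 2 + 0 = 2$)
$M = - \frac{1}{31} \approx -0.032258$
$J M = 2 \left(- \frac{1}{31}\right) = - \frac{2}{31}$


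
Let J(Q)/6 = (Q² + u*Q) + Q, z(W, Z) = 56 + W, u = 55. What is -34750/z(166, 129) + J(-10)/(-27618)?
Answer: -79926065/510933 ≈ -156.43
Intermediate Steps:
J(Q) = 6*Q² + 336*Q (J(Q) = 6*((Q² + 55*Q) + Q) = 6*(Q² + 56*Q) = 6*Q² + 336*Q)
-34750/z(166, 129) + J(-10)/(-27618) = -34750/(56 + 166) + (6*(-10)*(56 - 10))/(-27618) = -34750/222 + (6*(-10)*46)*(-1/27618) = -34750*1/222 - 2760*(-1/27618) = -17375/111 + 460/4603 = -79926065/510933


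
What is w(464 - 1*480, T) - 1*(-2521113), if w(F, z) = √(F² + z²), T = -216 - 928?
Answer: 2521113 + 8*√20453 ≈ 2.5223e+6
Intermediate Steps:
T = -1144
w(464 - 1*480, T) - 1*(-2521113) = √((464 - 1*480)² + (-1144)²) - 1*(-2521113) = √((464 - 480)² + 1308736) + 2521113 = √((-16)² + 1308736) + 2521113 = √(256 + 1308736) + 2521113 = √1308992 + 2521113 = 8*√20453 + 2521113 = 2521113 + 8*√20453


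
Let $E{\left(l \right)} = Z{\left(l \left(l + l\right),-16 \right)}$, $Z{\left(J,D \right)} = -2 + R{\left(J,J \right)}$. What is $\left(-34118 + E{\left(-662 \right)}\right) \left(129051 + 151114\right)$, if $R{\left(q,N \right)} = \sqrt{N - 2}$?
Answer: $-9559229800 + 280165 \sqrt{876486} \approx -9.2969 \cdot 10^{9}$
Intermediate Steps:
$R{\left(q,N \right)} = \sqrt{-2 + N}$
$Z{\left(J,D \right)} = -2 + \sqrt{-2 + J}$
$E{\left(l \right)} = -2 + \sqrt{-2 + 2 l^{2}}$ ($E{\left(l \right)} = -2 + \sqrt{-2 + l \left(l + l\right)} = -2 + \sqrt{-2 + l 2 l} = -2 + \sqrt{-2 + 2 l^{2}}$)
$\left(-34118 + E{\left(-662 \right)}\right) \left(129051 + 151114\right) = \left(-34118 - \left(2 - \sqrt{-2 + 2 \left(-662\right)^{2}}\right)\right) \left(129051 + 151114\right) = \left(-34118 - \left(2 - \sqrt{-2 + 2 \cdot 438244}\right)\right) 280165 = \left(-34118 - \left(2 - \sqrt{-2 + 876488}\right)\right) 280165 = \left(-34118 - \left(2 - \sqrt{876486}\right)\right) 280165 = \left(-34120 + \sqrt{876486}\right) 280165 = -9559229800 + 280165 \sqrt{876486}$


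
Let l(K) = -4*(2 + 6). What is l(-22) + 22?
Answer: -10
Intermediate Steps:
l(K) = -32 (l(K) = -4*8 = -32)
l(-22) + 22 = -32 + 22 = -10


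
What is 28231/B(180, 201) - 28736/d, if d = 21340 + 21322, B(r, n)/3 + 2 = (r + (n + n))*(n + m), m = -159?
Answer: -451352507/1564116906 ≈ -0.28857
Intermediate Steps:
B(r, n) = -6 + 3*(-159 + n)*(r + 2*n) (B(r, n) = -6 + 3*((r + (n + n))*(n - 159)) = -6 + 3*((r + 2*n)*(-159 + n)) = -6 + 3*((-159 + n)*(r + 2*n)) = -6 + 3*(-159 + n)*(r + 2*n))
d = 42662
28231/B(180, 201) - 28736/d = 28231/(-6 - 954*201 - 477*180 + 6*201**2 + 3*201*180) - 28736/42662 = 28231/(-6 - 191754 - 85860 + 6*40401 + 108540) - 28736*1/42662 = 28231/(-6 - 191754 - 85860 + 242406 + 108540) - 14368/21331 = 28231/73326 - 14368/21331 = -451352507/1564116906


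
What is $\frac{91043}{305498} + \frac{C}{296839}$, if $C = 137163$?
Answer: $\frac{68928135251}{90683720822} \approx 0.76009$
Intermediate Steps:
$\frac{91043}{305498} + \frac{C}{296839} = \frac{91043}{305498} + \frac{137163}{296839} = \frac{68928135251}{90683720822}$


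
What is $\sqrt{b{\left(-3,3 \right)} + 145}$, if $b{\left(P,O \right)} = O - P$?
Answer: $\sqrt{151} \approx 12.288$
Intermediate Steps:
$\sqrt{b{\left(-3,3 \right)} + 145} = \sqrt{\left(3 - -3\right) + 145} = \sqrt{\left(3 + 3\right) + 145} = \sqrt{6 + 145} = \sqrt{151}$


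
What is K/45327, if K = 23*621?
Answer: 4761/15109 ≈ 0.31511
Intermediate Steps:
K = 14283
K/45327 = 14283/45327 = 14283*(1/45327) = 4761/15109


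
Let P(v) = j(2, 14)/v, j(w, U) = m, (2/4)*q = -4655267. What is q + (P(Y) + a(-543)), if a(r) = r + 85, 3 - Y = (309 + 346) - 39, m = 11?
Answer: -5707638107/613 ≈ -9.3110e+6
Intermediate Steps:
q = -9310534 (q = 2*(-4655267) = -9310534)
j(w, U) = 11
Y = -613 (Y = 3 - ((309 + 346) - 39) = 3 - (655 - 39) = 3 - 1*616 = 3 - 616 = -613)
P(v) = 11/v
a(r) = 85 + r
q + (P(Y) + a(-543)) = -9310534 + (11/(-613) + (85 - 543)) = -9310534 + (11*(-1/613) - 458) = -9310534 + (-11/613 - 458) = -9310534 - 280765/613 = -5707638107/613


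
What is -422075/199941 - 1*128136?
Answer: -25620062051/199941 ≈ -1.2814e+5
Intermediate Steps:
-422075/199941 - 1*128136 = -422075*1/199941 - 128136 = -422075/199941 - 128136 = -25620062051/199941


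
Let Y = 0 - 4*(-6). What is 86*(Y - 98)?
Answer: -6364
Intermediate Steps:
Y = 24 (Y = 0 + 24 = 24)
86*(Y - 98) = 86*(24 - 98) = 86*(-74) = -6364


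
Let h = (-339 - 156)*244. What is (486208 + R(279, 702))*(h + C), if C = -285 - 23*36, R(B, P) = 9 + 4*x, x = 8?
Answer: -59270349357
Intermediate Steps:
R(B, P) = 41 (R(B, P) = 9 + 4*8 = 9 + 32 = 41)
h = -120780 (h = -495*244 = -120780)
C = -1113 (C = -285 - 828 = -1113)
(486208 + R(279, 702))*(h + C) = (486208 + 41)*(-120780 - 1113) = 486249*(-121893) = -59270349357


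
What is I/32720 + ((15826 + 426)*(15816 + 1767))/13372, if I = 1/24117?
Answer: 56373678817270303/2637988846320 ≈ 21370.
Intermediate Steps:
I = 1/24117 ≈ 4.1465e-5
I/32720 + ((15826 + 426)*(15816 + 1767))/13372 = (1/24117)/32720 + ((15826 + 426)*(15816 + 1767))/13372 = (1/24117)*(1/32720) + (16252*17583)*(1/13372) = 1/789108240 + 285758916*(1/13372) = 1/789108240 + 71439729/3343 = 56373678817270303/2637988846320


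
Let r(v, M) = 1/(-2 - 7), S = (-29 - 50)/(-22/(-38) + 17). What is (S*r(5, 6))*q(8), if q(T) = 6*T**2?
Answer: 96064/501 ≈ 191.74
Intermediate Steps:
S = -1501/334 (S = -79/(-22*(-1/38) + 17) = -79/(11/19 + 17) = -79/334/19 = -79*19/334 = -1501/334 ≈ -4.4940)
r(v, M) = -1/9 (r(v, M) = 1/(-9) = -1/9)
(S*r(5, 6))*q(8) = (-1501/334*(-1/9))*(6*8**2) = 1501*(6*64)/3006 = (1501/3006)*384 = 96064/501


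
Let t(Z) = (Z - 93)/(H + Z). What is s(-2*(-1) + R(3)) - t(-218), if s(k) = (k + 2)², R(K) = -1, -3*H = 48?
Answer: 1795/234 ≈ 7.6709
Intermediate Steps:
H = -16 (H = -⅓*48 = -16)
t(Z) = (-93 + Z)/(-16 + Z) (t(Z) = (Z - 93)/(-16 + Z) = (-93 + Z)/(-16 + Z))
s(k) = (2 + k)²
s(-2*(-1) + R(3)) - t(-218) = (2 + (-2*(-1) - 1))² - (-93 - 218)/(-16 - 218) = (2 + (2 - 1))² - (-311)/(-234) = (2 + 1)² - (-1)*(-311)/234 = 3² - 1*311/234 = 9 - 311/234 = 1795/234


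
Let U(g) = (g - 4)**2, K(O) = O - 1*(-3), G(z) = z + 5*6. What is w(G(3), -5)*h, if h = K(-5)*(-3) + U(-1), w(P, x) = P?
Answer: 1023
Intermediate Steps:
G(z) = 30 + z (G(z) = z + 30 = 30 + z)
K(O) = 3 + O (K(O) = O + 3 = 3 + O)
U(g) = (-4 + g)**2
h = 31 (h = (3 - 5)*(-3) + (-4 - 1)**2 = -2*(-3) + (-5)**2 = 6 + 25 = 31)
w(G(3), -5)*h = (30 + 3)*31 = 33*31 = 1023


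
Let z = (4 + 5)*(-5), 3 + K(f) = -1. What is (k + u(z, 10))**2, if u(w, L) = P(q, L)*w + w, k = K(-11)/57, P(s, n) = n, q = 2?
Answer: 796311961/3249 ≈ 2.4509e+5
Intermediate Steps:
K(f) = -4 (K(f) = -3 - 1 = -4)
z = -45 (z = 9*(-5) = -45)
k = -4/57 ≈ -0.070175
u(w, L) = w + L*w (u(w, L) = L*w + w = w + L*w)
(k + u(z, 10))**2 = (-4/57 - 45*(1 + 10))**2 = (-4/57 - 45*11)**2 = (-4/57 - 495)**2 = (-28219/57)**2 = 796311961/3249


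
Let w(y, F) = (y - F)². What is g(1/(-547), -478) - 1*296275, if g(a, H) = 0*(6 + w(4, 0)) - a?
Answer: -162062424/547 ≈ -2.9628e+5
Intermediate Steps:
g(a, H) = -a (g(a, H) = 0*(6 + (0 - 1*4)²) - a = 0*(6 + (0 - 4)²) - a = 0*(6 + (-4)²) - a = 0*(6 + 16) - a = 0*22 - a = 0 - a = -a)
g(1/(-547), -478) - 1*296275 = -1/(-547) - 1*296275 = -1*(-1/547) - 296275 = 1/547 - 296275 = -162062424/547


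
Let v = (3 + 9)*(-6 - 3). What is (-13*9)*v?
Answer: 12636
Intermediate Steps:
v = -108 (v = 12*(-9) = -108)
(-13*9)*v = -13*9*(-108) = -117*(-108) = 12636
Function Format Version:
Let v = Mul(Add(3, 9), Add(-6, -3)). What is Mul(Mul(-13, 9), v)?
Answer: 12636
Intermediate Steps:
v = -108 (v = Mul(12, -9) = -108)
Mul(Mul(-13, 9), v) = Mul(Mul(-13, 9), -108) = Mul(-117, -108) = 12636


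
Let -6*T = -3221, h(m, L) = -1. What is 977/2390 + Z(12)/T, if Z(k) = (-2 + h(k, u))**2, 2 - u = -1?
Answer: 3275977/7698190 ≈ 0.42555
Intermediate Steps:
u = 3 (u = 2 - 1*(-1) = 2 + 1 = 3)
T = 3221/6 (T = -1/6*(-3221) = 3221/6 ≈ 536.83)
Z(k) = 9 (Z(k) = (-2 - 1)**2 = (-3)**2 = 9)
977/2390 + Z(12)/T = 977/2390 + 9/(3221/6) = 977*(1/2390) + 9*(6/3221) = 977/2390 + 54/3221 = 3275977/7698190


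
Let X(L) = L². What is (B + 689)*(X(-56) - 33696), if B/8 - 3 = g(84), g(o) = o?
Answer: -42325600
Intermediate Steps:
B = 696 (B = 24 + 8*84 = 24 + 672 = 696)
(B + 689)*(X(-56) - 33696) = (696 + 689)*((-56)² - 33696) = 1385*(3136 - 33696) = 1385*(-30560) = -42325600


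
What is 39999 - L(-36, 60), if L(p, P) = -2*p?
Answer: 39927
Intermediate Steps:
39999 - L(-36, 60) = 39999 - (-2)*(-36) = 39999 - 1*72 = 39999 - 72 = 39927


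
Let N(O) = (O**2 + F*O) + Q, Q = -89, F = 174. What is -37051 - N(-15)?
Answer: -34577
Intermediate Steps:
N(O) = -89 + O**2 + 174*O (N(O) = (O**2 + 174*O) - 89 = -89 + O**2 + 174*O)
-37051 - N(-15) = -37051 - (-89 + (-15)**2 + 174*(-15)) = -37051 - (-89 + 225 - 2610) = -37051 - 1*(-2474) = -37051 + 2474 = -34577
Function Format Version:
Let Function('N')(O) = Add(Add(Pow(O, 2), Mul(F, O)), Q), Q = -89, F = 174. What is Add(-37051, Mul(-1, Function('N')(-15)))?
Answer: -34577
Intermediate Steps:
Function('N')(O) = Add(-89, Pow(O, 2), Mul(174, O)) (Function('N')(O) = Add(Add(Pow(O, 2), Mul(174, O)), -89) = Add(-89, Pow(O, 2), Mul(174, O)))
Add(-37051, Mul(-1, Function('N')(-15))) = Add(-37051, Mul(-1, Add(-89, Pow(-15, 2), Mul(174, -15)))) = Add(-37051, Mul(-1, Add(-89, 225, -2610))) = Add(-37051, Mul(-1, -2474)) = Add(-37051, 2474) = -34577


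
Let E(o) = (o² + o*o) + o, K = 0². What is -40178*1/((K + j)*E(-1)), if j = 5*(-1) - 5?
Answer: 20089/5 ≈ 4017.8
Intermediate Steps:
j = -10 (j = -5 - 5 = -10)
K = 0
E(o) = o + 2*o² (E(o) = (o² + o²) + o = 2*o² + o = o + 2*o²)
-40178*1/((K + j)*E(-1)) = -40178*(-1/((0 - 10)*(1 + 2*(-1)))) = -40178*1/(10*(1 - 2)) = -40178/(-1*(-1)*(-10)) = -40178/(1*(-10)) = -40178/(-10) = -40178*(-⅒) = 20089/5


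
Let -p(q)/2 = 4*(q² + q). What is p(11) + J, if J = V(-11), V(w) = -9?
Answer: -1065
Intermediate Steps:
J = -9
p(q) = -8*q - 8*q² (p(q) = -8*(q² + q) = -8*(q + q²) = -2*(4*q + 4*q²) = -8*q - 8*q²)
p(11) + J = -8*11*(1 + 11) - 9 = -8*11*12 - 9 = -1056 - 9 = -1065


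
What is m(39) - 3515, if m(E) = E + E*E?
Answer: -1955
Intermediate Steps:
m(E) = E + E²
m(39) - 3515 = 39*(1 + 39) - 3515 = 39*40 - 3515 = 1560 - 3515 = -1955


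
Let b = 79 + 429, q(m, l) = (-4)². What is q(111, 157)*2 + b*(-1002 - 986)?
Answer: -1009872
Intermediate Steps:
q(m, l) = 16
b = 508
q(111, 157)*2 + b*(-1002 - 986) = 16*2 + 508*(-1002 - 986) = 32 + 508*(-1988) = 32 - 1009904 = -1009872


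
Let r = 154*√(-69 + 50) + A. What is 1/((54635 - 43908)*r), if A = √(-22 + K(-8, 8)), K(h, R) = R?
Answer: -I/(10727*√14 + 1651958*√19) ≈ -1.3811e-7*I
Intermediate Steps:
A = I*√14 (A = √(-22 + 8) = √(-14) = I*√14 ≈ 3.7417*I)
r = I*√14 + 154*I*√19 (r = 154*√(-69 + 50) + I*√14 = 154*√(-19) + I*√14 = 154*(I*√19) + I*√14 = 154*I*√19 + I*√14 = I*√14 + 154*I*√19 ≈ 675.01*I)
1/((54635 - 43908)*r) = 1/((54635 - 43908)*((I*(√14 + 154*√19)))) = (-I/(√14 + 154*√19))/10727 = -I/(10727*(√14 + 154*√19))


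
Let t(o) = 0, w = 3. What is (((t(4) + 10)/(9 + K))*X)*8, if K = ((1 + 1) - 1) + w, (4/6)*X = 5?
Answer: 600/13 ≈ 46.154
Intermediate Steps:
X = 15/2 (X = (3/2)*5 = 15/2 ≈ 7.5000)
K = 4 (K = ((1 + 1) - 1) + 3 = (2 - 1) + 3 = 1 + 3 = 4)
(((t(4) + 10)/(9 + K))*X)*8 = (((0 + 10)/(9 + 4))*(15/2))*8 = ((10/13)*(15/2))*8 = (75/13)*8 = 600/13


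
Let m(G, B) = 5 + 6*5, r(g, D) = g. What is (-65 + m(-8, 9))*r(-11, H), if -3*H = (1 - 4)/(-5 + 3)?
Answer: 330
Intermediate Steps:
H = -½ (H = -(1 - 4)/(3*(-5 + 3)) = -(-1)/(-2) = -(-1)*(-1)/2 = -⅓*3/2 = -½ ≈ -0.50000)
m(G, B) = 35 (m(G, B) = 5 + 30 = 35)
(-65 + m(-8, 9))*r(-11, H) = (-65 + 35)*(-11) = -30*(-11) = 330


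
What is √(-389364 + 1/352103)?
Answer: I*√48271994748778573/352103 ≈ 623.99*I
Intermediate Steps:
√(-389364 + 1/352103) = √(-137096232491/352103) = I*√48271994748778573/352103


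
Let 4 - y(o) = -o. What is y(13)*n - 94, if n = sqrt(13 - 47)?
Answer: -94 + 17*I*sqrt(34) ≈ -94.0 + 99.126*I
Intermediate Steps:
y(o) = 4 + o (y(o) = 4 - (-1)*o = 4 + o)
n = I*sqrt(34) (n = sqrt(-34) = I*sqrt(34) ≈ 5.8309*I)
y(13)*n - 94 = (4 + 13)*(I*sqrt(34)) - 94 = 17*(I*sqrt(34)) - 94 = 17*I*sqrt(34) - 94 = -94 + 17*I*sqrt(34)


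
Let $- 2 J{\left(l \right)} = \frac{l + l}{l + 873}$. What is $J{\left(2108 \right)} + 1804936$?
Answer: $\frac{5380512108}{2981} \approx 1.8049 \cdot 10^{6}$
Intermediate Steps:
$J{\left(l \right)} = - \frac{l}{873 + l}$ ($J{\left(l \right)} = - \frac{\left(l + l\right) \frac{1}{l + 873}}{2} = - \frac{2 l \frac{1}{873 + l}}{2} = - \frac{l}{873 + l}$)
$J{\left(2108 \right)} + 1804936 = \left(-1\right) 2108 \frac{1}{873 + 2108} + 1804936 = \left(-1\right) 2108 \cdot \frac{1}{2981} + 1804936 = - \frac{2108}{2981} + 1804936 = \frac{5380512108}{2981}$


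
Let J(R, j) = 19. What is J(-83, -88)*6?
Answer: 114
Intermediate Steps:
J(-83, -88)*6 = 19*6 = 114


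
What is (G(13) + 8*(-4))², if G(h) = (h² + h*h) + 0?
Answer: 93636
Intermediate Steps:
G(h) = 2*h² (G(h) = (h² + h²) + 0 = 2*h² + 0 = 2*h²)
(G(13) + 8*(-4))² = (2*13² + 8*(-4))² = (2*169 - 32)² = (338 - 32)² = 306² = 93636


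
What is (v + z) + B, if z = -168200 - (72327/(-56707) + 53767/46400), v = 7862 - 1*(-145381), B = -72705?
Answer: -230656368170069/2631204800 ≈ -87662.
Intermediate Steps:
v = 153243 (v = 7862 + 145381 = 153243)
z = -442568340352469/2631204800 (z = -168200 - (72327*(-1/56707) + 53767*(1/46400)) = -168200 - (-72327/56707 + 53767/46400) = -168200 - 1*(-307007531/2631204800) = -168200 + 307007531/2631204800 = -442568340352469/2631204800 ≈ -1.6820e+5)
(v + z) + B = (153243 - 442568340352469/2631204800) - 72705 = -39354623186069/2631204800 - 72705 = -230656368170069/2631204800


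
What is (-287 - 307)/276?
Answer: -99/46 ≈ -2.1522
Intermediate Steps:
(-287 - 307)/276 = -594*1/276 = -99/46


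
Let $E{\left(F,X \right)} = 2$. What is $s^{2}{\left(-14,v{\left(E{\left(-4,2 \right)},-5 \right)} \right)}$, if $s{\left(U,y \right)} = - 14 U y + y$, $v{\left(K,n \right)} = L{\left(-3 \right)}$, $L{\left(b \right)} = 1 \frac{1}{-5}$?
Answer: $\frac{38809}{25} \approx 1552.4$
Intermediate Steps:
$L{\left(b \right)} = - \frac{1}{5}$ ($L{\left(b \right)} = 1 \left(- \frac{1}{5}\right) = - \frac{1}{5}$)
$v{\left(K,n \right)} = - \frac{1}{5}$
$s{\left(U,y \right)} = y - 14 U y$ ($s{\left(U,y \right)} = - 14 U y + y = y - 14 U y$)
$s^{2}{\left(-14,v{\left(E{\left(-4,2 \right)},-5 \right)} \right)} = \left(- \frac{1 - -196}{5}\right)^{2} = \left(- \frac{1 + 196}{5}\right)^{2} = \left(\left(- \frac{1}{5}\right) 197\right)^{2} = \left(- \frac{197}{5}\right)^{2} = \frac{38809}{25}$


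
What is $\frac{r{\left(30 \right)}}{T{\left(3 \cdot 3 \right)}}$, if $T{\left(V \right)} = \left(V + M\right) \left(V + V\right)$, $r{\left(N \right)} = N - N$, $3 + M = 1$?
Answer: $0$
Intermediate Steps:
$M = -2$ ($M = -3 + 1 = -2$)
$r{\left(N \right)} = 0$
$T{\left(V \right)} = 2 V \left(-2 + V\right)$ ($T{\left(V \right)} = \left(V - 2\right) \left(V + V\right) = \left(-2 + V\right) 2 V = 2 V \left(-2 + V\right)$)
$\frac{r{\left(30 \right)}}{T{\left(3 \cdot 3 \right)}} = \frac{0}{2 \cdot 3 \cdot 3 \left(-2 + 3 \cdot 3\right)} = \frac{0}{2 \cdot 9 \left(-2 + 9\right)} = \frac{0}{2 \cdot 9 \cdot 7} = \frac{0}{126} = 0 \cdot \frac{1}{126} = 0$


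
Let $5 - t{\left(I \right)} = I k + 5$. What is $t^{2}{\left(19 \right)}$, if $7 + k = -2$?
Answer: $29241$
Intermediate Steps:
$k = -9$ ($k = -7 - 2 = -9$)
$t{\left(I \right)} = 9 I$ ($t{\left(I \right)} = 5 - \left(I \left(-9\right) + 5\right) = 5 - \left(- 9 I + 5\right) = 5 - \left(5 - 9 I\right) = 5 + \left(-5 + 9 I\right) = 9 I$)
$t^{2}{\left(19 \right)} = \left(9 \cdot 19\right)^{2} = 171^{2} = 29241$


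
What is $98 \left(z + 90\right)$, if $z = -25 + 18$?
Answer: $8134$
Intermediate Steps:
$z = -7$
$98 \left(z + 90\right) = 98 \left(-7 + 90\right) = 98 \cdot 83 = 8134$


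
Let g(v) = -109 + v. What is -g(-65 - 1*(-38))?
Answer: 136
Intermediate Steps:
-g(-65 - 1*(-38)) = -(-109 + (-65 - 1*(-38))) = -(-109 + (-65 + 38)) = -(-109 - 27) = -1*(-136) = 136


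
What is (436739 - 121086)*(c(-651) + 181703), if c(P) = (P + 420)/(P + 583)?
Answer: 3900219515855/68 ≈ 5.7356e+10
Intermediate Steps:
c(P) = (420 + P)/(583 + P)
(436739 - 121086)*(c(-651) + 181703) = (436739 - 121086)*((420 - 651)/(583 - 651) + 181703) = 315653*(-231/(-68) + 181703) = 315653*(-1/68*(-231) + 181703) = 315653*(231/68 + 181703) = 315653*(12356035/68) = 3900219515855/68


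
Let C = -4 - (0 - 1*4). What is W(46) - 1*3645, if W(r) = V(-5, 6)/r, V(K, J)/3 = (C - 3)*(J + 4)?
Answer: -83880/23 ≈ -3647.0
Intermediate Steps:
C = 0 (C = -4 - (0 - 4) = -4 - 1*(-4) = -4 + 4 = 0)
V(K, J) = -36 - 9*J (V(K, J) = 3*((0 - 3)*(J + 4)) = 3*(-3*(4 + J)) = 3*(-12 - 3*J) = -36 - 9*J)
W(r) = -90/r (W(r) = (-36 - 9*6)/r = (-36 - 54)/r = -90/r)
W(46) - 1*3645 = -90/46 - 1*3645 = -90*1/46 - 3645 = -45/23 - 3645 = -83880/23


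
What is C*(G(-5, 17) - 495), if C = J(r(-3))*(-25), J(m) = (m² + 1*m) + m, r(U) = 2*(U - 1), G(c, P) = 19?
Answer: 571200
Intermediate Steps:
r(U) = -2 + 2*U (r(U) = 2*(-1 + U) = -2 + 2*U)
J(m) = m² + 2*m (J(m) = (m² + m) + m = (m + m²) + m = m² + 2*m)
C = -1200 (C = ((-2 + 2*(-3))*(2 + (-2 + 2*(-3))))*(-25) = ((-2 - 6)*(2 + (-2 - 6)))*(-25) = -8*(2 - 8)*(-25) = -8*(-6)*(-25) = 48*(-25) = -1200)
C*(G(-5, 17) - 495) = -1200*(19 - 495) = -1200*(-476) = 571200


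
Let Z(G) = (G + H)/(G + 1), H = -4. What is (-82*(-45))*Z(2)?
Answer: -2460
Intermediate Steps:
Z(G) = (-4 + G)/(1 + G) (Z(G) = (G - 4)/(G + 1) = (-4 + G)/(1 + G))
(-82*(-45))*Z(2) = (-82*(-45))*((-4 + 2)/(1 + 2)) = 3690*(-2/3) = -2460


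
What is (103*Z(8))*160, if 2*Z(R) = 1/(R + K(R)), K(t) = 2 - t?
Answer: 4120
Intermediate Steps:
Z(R) = 1/4 (Z(R) = 1/(2*(R + (2 - R))) = (1/2)/2 = (1/2)*(1/2) = 1/4)
(103*Z(8))*160 = (103*(1/4))*160 = (103/4)*160 = 4120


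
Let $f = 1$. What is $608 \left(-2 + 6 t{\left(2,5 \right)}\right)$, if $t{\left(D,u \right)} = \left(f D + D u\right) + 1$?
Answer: $46208$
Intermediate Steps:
$t{\left(D,u \right)} = 1 + D + D u$ ($t{\left(D,u \right)} = \left(1 D + D u\right) + 1 = \left(D + D u\right) + 1 = 1 + D + D u$)
$608 \left(-2 + 6 t{\left(2,5 \right)}\right) = 608 \left(-2 + 6 \left(1 + 2 + 2 \cdot 5\right)\right) = 608 \left(-2 + 6 \left(1 + 2 + 10\right)\right) = 608 \left(-2 + 6 \cdot 13\right) = 608 \left(-2 + 78\right) = 608 \cdot 76 = 46208$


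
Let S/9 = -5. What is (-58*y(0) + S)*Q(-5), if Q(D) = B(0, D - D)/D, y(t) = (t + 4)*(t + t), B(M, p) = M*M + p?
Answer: 0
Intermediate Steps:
S = -45 (S = 9*(-5) = -45)
B(M, p) = p + M² (B(M, p) = M² + p = p + M²)
y(t) = 2*t*(4 + t) (y(t) = (4 + t)*(2*t) = 2*t*(4 + t))
Q(D) = 0 (Q(D) = ((D - D) + 0²)/D = (0 + 0)/D = 0/D = 0)
(-58*y(0) + S)*Q(-5) = (-116*0*(4 + 0) - 45)*0 = (-116*0*4 - 45)*0 = (-58*0 - 45)*0 = (0 - 45)*0 = -45*0 = 0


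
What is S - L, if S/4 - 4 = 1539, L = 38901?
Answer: -32729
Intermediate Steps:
S = 6172 (S = 16 + 4*1539 = 16 + 6156 = 6172)
S - L = 6172 - 1*38901 = 6172 - 38901 = -32729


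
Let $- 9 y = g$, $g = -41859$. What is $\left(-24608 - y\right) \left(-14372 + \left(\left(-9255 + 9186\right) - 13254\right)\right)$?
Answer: $810328005$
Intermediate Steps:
$y = 4651$ ($y = \left(- \frac{1}{9}\right) \left(-41859\right) = 4651$)
$\left(-24608 - y\right) \left(-14372 + \left(\left(-9255 + 9186\right) - 13254\right)\right) = \left(-24608 - 4651\right) \left(-14372 + \left(\left(-9255 + 9186\right) - 13254\right)\right) = \left(-24608 - 4651\right) \left(-14372 - 13323\right) = - 29259 \left(-14372 - 13323\right) = \left(-29259\right) \left(-27695\right) = 810328005$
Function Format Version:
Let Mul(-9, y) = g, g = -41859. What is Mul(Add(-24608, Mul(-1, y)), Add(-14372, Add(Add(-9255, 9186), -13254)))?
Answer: 810328005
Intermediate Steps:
y = 4651 (y = Mul(Rational(-1, 9), -41859) = 4651)
Mul(Add(-24608, Mul(-1, y)), Add(-14372, Add(Add(-9255, 9186), -13254))) = Mul(Add(-24608, Mul(-1, 4651)), Add(-14372, Add(Add(-9255, 9186), -13254))) = Mul(Add(-24608, -4651), Add(-14372, Add(-69, -13254))) = Mul(-29259, Add(-14372, -13323)) = Mul(-29259, -27695) = 810328005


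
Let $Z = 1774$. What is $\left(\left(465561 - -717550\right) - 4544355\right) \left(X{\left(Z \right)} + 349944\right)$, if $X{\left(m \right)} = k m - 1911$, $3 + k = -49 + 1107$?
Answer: $-7460627266132$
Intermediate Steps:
$k = 1055$ ($k = -3 + \left(-49 + 1107\right) = -3 + 1058 = 1055$)
$X{\left(m \right)} = -1911 + 1055 m$ ($X{\left(m \right)} = 1055 m - 1911 = -1911 + 1055 m$)
$\left(\left(465561 - -717550\right) - 4544355\right) \left(X{\left(Z \right)} + 349944\right) = \left(\left(465561 - -717550\right) - 4544355\right) \left(\left(-1911 + 1055 \cdot 1774\right) + 349944\right) = \left(\left(465561 + 717550\right) - 4544355\right) \left(\left(-1911 + 1871570\right) + 349944\right) = \left(1183111 - 4544355\right) \left(1869659 + 349944\right) = \left(-3361244\right) 2219603 = -7460627266132$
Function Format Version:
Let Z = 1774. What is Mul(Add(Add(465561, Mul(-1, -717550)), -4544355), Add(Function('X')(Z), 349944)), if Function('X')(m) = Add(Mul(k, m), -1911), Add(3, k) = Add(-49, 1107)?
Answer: -7460627266132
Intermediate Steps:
k = 1055 (k = Add(-3, Add(-49, 1107)) = Add(-3, 1058) = 1055)
Function('X')(m) = Add(-1911, Mul(1055, m)) (Function('X')(m) = Add(Mul(1055, m), -1911) = Add(-1911, Mul(1055, m)))
Mul(Add(Add(465561, Mul(-1, -717550)), -4544355), Add(Function('X')(Z), 349944)) = Mul(Add(Add(465561, Mul(-1, -717550)), -4544355), Add(Add(-1911, Mul(1055, 1774)), 349944)) = Mul(Add(Add(465561, 717550), -4544355), Add(Add(-1911, 1871570), 349944)) = Mul(Add(1183111, -4544355), Add(1869659, 349944)) = Mul(-3361244, 2219603) = -7460627266132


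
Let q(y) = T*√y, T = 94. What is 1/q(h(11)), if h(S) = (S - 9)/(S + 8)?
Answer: √38/188 ≈ 0.032789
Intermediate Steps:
h(S) = (-9 + S)/(8 + S)
q(y) = 94*√y
1/q(h(11)) = 1/(94*√((-9 + 11)/(8 + 11))) = 1/(94*√(2/19)) = 1/(94*(√38/19)) = 1/(94*√38/19) = √38/188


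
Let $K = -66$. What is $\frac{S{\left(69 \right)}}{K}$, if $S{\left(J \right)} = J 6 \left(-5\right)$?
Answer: $\frac{345}{11} \approx 31.364$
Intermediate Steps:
$S{\left(J \right)} = - 30 J$ ($S{\left(J \right)} = 6 J \left(-5\right) = - 30 J$)
$\frac{S{\left(69 \right)}}{K} = \frac{\left(-30\right) 69}{-66} = \left(-2070\right) \left(- \frac{1}{66}\right) = \frac{345}{11}$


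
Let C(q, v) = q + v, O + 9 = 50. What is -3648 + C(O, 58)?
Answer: -3549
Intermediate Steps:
O = 41 (O = -9 + 50 = 41)
-3648 + C(O, 58) = -3648 + (41 + 58) = -3648 + 99 = -3549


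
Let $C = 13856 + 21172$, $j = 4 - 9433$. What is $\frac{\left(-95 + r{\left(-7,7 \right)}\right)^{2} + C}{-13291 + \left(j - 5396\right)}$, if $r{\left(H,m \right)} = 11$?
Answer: $- \frac{1169}{781} \approx -1.4968$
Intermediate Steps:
$j = -9429$ ($j = 4 - 9433 = -9429$)
$C = 35028$
$\frac{\left(-95 + r{\left(-7,7 \right)}\right)^{2} + C}{-13291 + \left(j - 5396\right)} = \frac{\left(-95 + 11\right)^{2} + 35028}{-13291 - 14825} = \frac{\left(-84\right)^{2} + 35028}{-13291 - 14825} = \frac{7056 + 35028}{-13291 - 14825} = \frac{42084}{-28116} = 42084 \left(- \frac{1}{28116}\right) = - \frac{1169}{781}$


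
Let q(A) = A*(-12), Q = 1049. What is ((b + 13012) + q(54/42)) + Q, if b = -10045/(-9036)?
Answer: 888480799/63252 ≈ 14047.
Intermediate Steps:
b = 10045/9036 (b = -10045*(-1/9036) = 10045/9036 ≈ 1.1117)
q(A) = -12*A
((b + 13012) + q(54/42)) + Q = ((10045/9036 + 13012) - 648/42) + 1049 = (117586477/9036 - 648/42) + 1049 = (117586477/9036 - 12*9/7) + 1049 = (117586477/9036 - 108/7) + 1049 = 822129451/63252 + 1049 = 888480799/63252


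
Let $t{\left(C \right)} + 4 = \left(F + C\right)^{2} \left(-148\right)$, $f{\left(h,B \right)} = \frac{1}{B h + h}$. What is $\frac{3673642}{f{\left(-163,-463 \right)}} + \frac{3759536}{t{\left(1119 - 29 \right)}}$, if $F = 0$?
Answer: $\frac{12161331906970928968}{43959701} \approx 2.7665 \cdot 10^{11}$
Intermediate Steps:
$f{\left(h,B \right)} = \frac{1}{h + B h}$
$t{\left(C \right)} = -4 - 148 C^{2}$ ($t{\left(C \right)} = -4 + \left(0 + C\right)^{2} \left(-148\right) = -4 + C^{2} \left(-148\right) = -4 - 148 C^{2}$)
$\frac{3673642}{f{\left(-163,-463 \right)}} + \frac{3759536}{t{\left(1119 - 29 \right)}} = \frac{3673642}{\frac{1}{-163} \frac{1}{1 - 463}} + \frac{3759536}{-4 - 148 \left(1119 - 29\right)^{2}} = \frac{3673642}{\left(- \frac{1}{163}\right) \frac{1}{-462}} + \frac{3759536}{-4 - 148 \cdot 1090^{2}} = \frac{3673642}{\left(- \frac{1}{163}\right) \left(- \frac{1}{462}\right)} + \frac{3759536}{-4 - 175838800} = 3673642 \frac{1}{\frac{1}{75306}} + \frac{3759536}{-4 - 175838800} = 3673642 \cdot 75306 + \frac{3759536}{-175838804} = 276647284452 + 3759536 \left(- \frac{1}{175838804}\right) = 276647284452 - \frac{939884}{43959701} = \frac{12161331906970928968}{43959701}$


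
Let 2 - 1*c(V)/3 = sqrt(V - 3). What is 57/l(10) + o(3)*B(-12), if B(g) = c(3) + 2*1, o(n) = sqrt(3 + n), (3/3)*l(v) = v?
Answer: 57/10 + 8*sqrt(6) ≈ 25.296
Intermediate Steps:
c(V) = 6 - 3*sqrt(-3 + V) (c(V) = 6 - 3*sqrt(V - 3) = 6 - 3*sqrt(-3 + V))
l(v) = v
B(g) = 8 (B(g) = (6 - 3*sqrt(-3 + 3)) + 2*1 = (6 - 3*sqrt(0)) + 2 = (6 - 3*0) + 2 = (6 + 0) + 2 = 6 + 2 = 8)
57/l(10) + o(3)*B(-12) = 57/10 + sqrt(3 + 3)*8 = 57*(1/10) + sqrt(6)*8 = 57/10 + 8*sqrt(6)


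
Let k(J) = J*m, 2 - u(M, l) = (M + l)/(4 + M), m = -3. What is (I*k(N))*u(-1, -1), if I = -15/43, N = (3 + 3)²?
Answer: 4320/43 ≈ 100.47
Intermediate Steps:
u(M, l) = 2 - (M + l)/(4 + M)
N = 36 (N = 6² = 36)
k(J) = -3*J (k(J) = J*(-3) = -3*J)
I = -15/43 (I = -15*1/43 = -15/43 ≈ -0.34884)
(I*k(N))*u(-1, -1) = (-(-45)*36/43)*((8 - 1 - 1*(-1))/(4 - 1)) = (-15/43*(-108))*((8 - 1 + 1)/3) = 1620*((⅓)*8)/43 = (1620/43)*(8/3) = 4320/43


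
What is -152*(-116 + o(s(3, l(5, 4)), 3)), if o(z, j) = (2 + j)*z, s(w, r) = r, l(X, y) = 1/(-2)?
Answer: 18012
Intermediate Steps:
l(X, y) = -½
o(z, j) = z*(2 + j)
-152*(-116 + o(s(3, l(5, 4)), 3)) = -152*(-116 - (2 + 3)/2) = -152*(-116 - ½*5) = -152*(-116 - 5/2) = -152*(-237/2) = 18012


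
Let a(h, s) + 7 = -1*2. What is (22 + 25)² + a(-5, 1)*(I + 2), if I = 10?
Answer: 2101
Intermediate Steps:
a(h, s) = -9 (a(h, s) = -7 - 1*2 = -7 - 2 = -9)
(22 + 25)² + a(-5, 1)*(I + 2) = (22 + 25)² - 9*(10 + 2) = 47² - 9*12 = 2209 - 108 = 2101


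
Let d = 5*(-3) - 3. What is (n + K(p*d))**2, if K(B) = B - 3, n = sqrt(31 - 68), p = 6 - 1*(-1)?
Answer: (129 - I*sqrt(37))**2 ≈ 16604.0 - 1569.4*I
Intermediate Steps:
d = -18 (d = -15 - 3 = -18)
p = 7 (p = 6 + 1 = 7)
n = I*sqrt(37) (n = sqrt(-37) = I*sqrt(37) ≈ 6.0828*I)
K(B) = -3 + B
(n + K(p*d))**2 = (I*sqrt(37) + (-3 + 7*(-18)))**2 = (I*sqrt(37) + (-3 - 126))**2 = (I*sqrt(37) - 129)**2 = (-129 + I*sqrt(37))**2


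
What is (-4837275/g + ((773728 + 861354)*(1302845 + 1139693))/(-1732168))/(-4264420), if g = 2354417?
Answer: 2350740269983470143/4347838223743231880 ≈ 0.54067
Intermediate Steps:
(-4837275/g + ((773728 + 861354)*(1302845 + 1139693))/(-1732168))/(-4264420) = (-4837275/2354417 + ((773728 + 861354)*(1302845 + 1139693))/(-1732168))/(-4264420) = (-4837275*1/2354417 + (1635082*2442538)*(-1/1732168))*(-1/4264420) = (-4837275/2354417 + 3993749918116*(-1/1732168))*(-1/4264420) = (-4837275/2354417 - 998437479529/433042)*(-1/4264420) = -2350740269983470143/1019561446514*(-1/4264420) = 2350740269983470143/4347838223743231880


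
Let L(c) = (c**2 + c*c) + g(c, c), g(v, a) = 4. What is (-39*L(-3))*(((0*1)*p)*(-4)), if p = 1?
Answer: 0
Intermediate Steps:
L(c) = 4 + 2*c**2 (L(c) = (c**2 + c*c) + 4 = (c**2 + c**2) + 4 = 2*c**2 + 4 = 4 + 2*c**2)
(-39*L(-3))*(((0*1)*p)*(-4)) = (-39*(4 + 2*(-3)**2))*(((0*1)*1)*(-4)) = (-39*(4 + 2*9))*((0*1)*(-4)) = (-39*(4 + 18))*(0*(-4)) = -39*22*0 = -858*0 = 0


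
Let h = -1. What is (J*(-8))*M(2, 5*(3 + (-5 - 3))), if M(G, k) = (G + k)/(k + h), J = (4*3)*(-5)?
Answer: 5520/13 ≈ 424.62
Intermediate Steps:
J = -60 (J = 12*(-5) = -60)
M(G, k) = (G + k)/(-1 + k) (M(G, k) = (G + k)/(k - 1) = (G + k)/(-1 + k))
(J*(-8))*M(2, 5*(3 + (-5 - 3))) = (-60*(-8))*((2 + 5*(3 + (-5 - 3)))/(-1 + 5*(3 + (-5 - 3)))) = 480*((2 + 5*(3 - 8))/(-1 + 5*(3 - 8))) = 480*((2 + 5*(-5))/(-1 + 5*(-5))) = 480*((2 - 25)/(-1 - 25)) = 480*(-23/(-26)) = 480*(-1/26*(-23)) = 480*(23/26) = 5520/13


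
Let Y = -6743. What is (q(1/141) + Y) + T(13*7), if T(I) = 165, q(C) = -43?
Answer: -6621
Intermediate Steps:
(q(1/141) + Y) + T(13*7) = (-43 - 6743) + 165 = -6786 + 165 = -6621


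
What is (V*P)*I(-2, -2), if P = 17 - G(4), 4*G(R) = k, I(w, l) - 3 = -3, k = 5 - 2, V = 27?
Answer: 0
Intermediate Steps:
k = 3
I(w, l) = 0 (I(w, l) = 3 - 3 = 0)
G(R) = 3/4 (G(R) = (1/4)*3 = 3/4)
P = 65/4 (P = 17 - 1*3/4 = 17 - 3/4 = 65/4 ≈ 16.250)
(V*P)*I(-2, -2) = (27*(65/4))*0 = (1755/4)*0 = 0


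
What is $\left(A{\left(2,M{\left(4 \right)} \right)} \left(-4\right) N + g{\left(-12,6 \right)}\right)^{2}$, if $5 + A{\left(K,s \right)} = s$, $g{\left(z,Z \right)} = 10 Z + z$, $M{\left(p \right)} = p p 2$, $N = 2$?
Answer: $28224$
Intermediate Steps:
$M{\left(p \right)} = 2 p^{2}$ ($M{\left(p \right)} = p^{2} \cdot 2 = 2 p^{2}$)
$g{\left(z,Z \right)} = z + 10 Z$
$A{\left(K,s \right)} = -5 + s$
$\left(A{\left(2,M{\left(4 \right)} \right)} \left(-4\right) N + g{\left(-12,6 \right)}\right)^{2} = \left(\left(-5 + 2 \cdot 4^{2}\right) \left(-4\right) 2 + \left(-12 + 10 \cdot 6\right)\right)^{2} = \left(\left(-5 + 2 \cdot 16\right) \left(-4\right) 2 + \left(-12 + 60\right)\right)^{2} = \left(\left(-5 + 32\right) \left(-4\right) 2 + 48\right)^{2} = \left(27 \left(-4\right) 2 + 48\right)^{2} = \left(\left(-108\right) 2 + 48\right)^{2} = \left(-216 + 48\right)^{2} = \left(-168\right)^{2} = 28224$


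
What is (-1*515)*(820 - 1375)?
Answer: 285825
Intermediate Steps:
(-1*515)*(820 - 1375) = -515*(-555) = 285825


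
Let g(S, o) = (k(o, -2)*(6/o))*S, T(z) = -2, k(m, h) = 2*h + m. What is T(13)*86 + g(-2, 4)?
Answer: -172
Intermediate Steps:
k(m, h) = m + 2*h
g(S, o) = 6*S*(-4 + o)/o (g(S, o) = ((o + 2*(-2))*(6/o))*S = ((o - 4)*(6/o))*S = ((-4 + o)*(6/o))*S = (6*(-4 + o)/o)*S = 6*S*(-4 + o)/o)
T(13)*86 + g(-2, 4) = -2*86 + 6*(-2)*(-4 + 4)/4 = -172 + 6*(-2)*(¼)*0 = -172 + 0 = -172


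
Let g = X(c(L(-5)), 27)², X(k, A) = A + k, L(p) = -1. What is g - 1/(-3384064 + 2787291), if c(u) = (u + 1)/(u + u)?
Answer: 435047518/596773 ≈ 729.00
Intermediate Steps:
c(u) = (1 + u)/(2*u) (c(u) = (1 + u)/((2*u)) = (1 + u)*(1/(2*u)) = (1 + u)/(2*u))
g = 729 (g = (27 + (½)*(1 - 1)/(-1))² = (27 + (½)*(-1)*0)² = (27 + 0)² = 27² = 729)
g - 1/(-3384064 + 2787291) = 729 - 1/(-3384064 + 2787291) = 729 - 1/(-596773) = 729 - 1*(-1/596773) = 729 + 1/596773 = 435047518/596773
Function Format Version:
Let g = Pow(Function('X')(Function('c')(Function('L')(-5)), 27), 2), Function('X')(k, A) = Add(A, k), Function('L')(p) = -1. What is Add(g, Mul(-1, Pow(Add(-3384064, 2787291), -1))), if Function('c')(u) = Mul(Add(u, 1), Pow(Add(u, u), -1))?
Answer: Rational(435047518, 596773) ≈ 729.00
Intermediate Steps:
Function('c')(u) = Mul(Rational(1, 2), Pow(u, -1), Add(1, u)) (Function('c')(u) = Mul(Add(1, u), Pow(Mul(2, u), -1)) = Mul(Add(1, u), Mul(Rational(1, 2), Pow(u, -1))) = Mul(Rational(1, 2), Pow(u, -1), Add(1, u)))
g = 729 (g = Pow(Add(27, Mul(Rational(1, 2), Pow(-1, -1), Add(1, -1))), 2) = Pow(Add(27, Mul(Rational(1, 2), -1, 0)), 2) = Pow(Add(27, 0), 2) = Pow(27, 2) = 729)
Add(g, Mul(-1, Pow(Add(-3384064, 2787291), -1))) = Add(729, Mul(-1, Pow(Add(-3384064, 2787291), -1))) = Add(729, Mul(-1, Pow(-596773, -1))) = Add(729, Mul(-1, Rational(-1, 596773))) = Add(729, Rational(1, 596773)) = Rational(435047518, 596773)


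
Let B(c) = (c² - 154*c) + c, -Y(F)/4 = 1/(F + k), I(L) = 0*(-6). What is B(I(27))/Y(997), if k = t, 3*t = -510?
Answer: 0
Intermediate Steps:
I(L) = 0
t = -170 (t = (⅓)*(-510) = -170)
k = -170
Y(F) = -4/(-170 + F) (Y(F) = -4/(F - 170) = -4/(-170 + F))
B(c) = c² - 153*c
B(I(27))/Y(997) = (0*(-153 + 0))/((-4/(-170 + 997))) = (0*(-153))/((-4/827)) = 0/((-4*1/827)) = 0/(-4/827) = 0*(-827/4) = 0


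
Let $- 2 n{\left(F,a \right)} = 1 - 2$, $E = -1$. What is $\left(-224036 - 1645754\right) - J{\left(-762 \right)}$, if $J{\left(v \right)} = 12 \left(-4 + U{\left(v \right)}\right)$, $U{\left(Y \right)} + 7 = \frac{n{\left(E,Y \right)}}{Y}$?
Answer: $- \frac{237446565}{127} \approx -1.8697 \cdot 10^{6}$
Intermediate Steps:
$n{\left(F,a \right)} = \frac{1}{2}$ ($n{\left(F,a \right)} = - \frac{1 - 2}{2} = \left(- \frac{1}{2}\right) \left(-1\right) = \frac{1}{2}$)
$U{\left(Y \right)} = -7 + \frac{1}{2 Y}$
$J{\left(v \right)} = -132 + \frac{6}{v}$ ($J{\left(v \right)} = 12 \left(-4 - \left(7 - \frac{1}{2 v}\right)\right) = 12 \left(-11 + \frac{1}{2 v}\right) = -132 + \frac{6}{v}$)
$\left(-224036 - 1645754\right) - J{\left(-762 \right)} = \left(-224036 - 1645754\right) - \left(-132 + \frac{6}{-762}\right) = \left(-224036 - 1645754\right) - \left(-132 + 6 \left(- \frac{1}{762}\right)\right) = -1869790 - \left(-132 - \frac{1}{127}\right) = -1869790 - - \frac{16765}{127} = -1869790 + \frac{16765}{127} = - \frac{237446565}{127}$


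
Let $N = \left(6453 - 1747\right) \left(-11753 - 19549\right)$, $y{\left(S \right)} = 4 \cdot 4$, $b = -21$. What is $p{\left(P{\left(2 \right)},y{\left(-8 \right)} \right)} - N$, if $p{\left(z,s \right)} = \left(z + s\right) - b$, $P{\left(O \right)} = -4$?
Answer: $147307245$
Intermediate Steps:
$y{\left(S \right)} = 16$
$N = -147307212$ ($N = 4706 \left(-31302\right) = -147307212$)
$p{\left(z,s \right)} = 21 + s + z$ ($p{\left(z,s \right)} = \left(z + s\right) - -21 = \left(s + z\right) + 21 = 21 + s + z$)
$p{\left(P{\left(2 \right)},y{\left(-8 \right)} \right)} - N = \left(21 + 16 - 4\right) - -147307212 = 33 + 147307212 = 147307245$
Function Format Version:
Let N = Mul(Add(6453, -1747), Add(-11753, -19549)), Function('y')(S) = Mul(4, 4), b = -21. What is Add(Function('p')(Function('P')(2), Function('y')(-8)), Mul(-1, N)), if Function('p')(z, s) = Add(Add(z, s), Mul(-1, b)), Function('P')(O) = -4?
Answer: 147307245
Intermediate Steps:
Function('y')(S) = 16
N = -147307212 (N = Mul(4706, -31302) = -147307212)
Function('p')(z, s) = Add(21, s, z) (Function('p')(z, s) = Add(Add(z, s), Mul(-1, -21)) = Add(Add(s, z), 21) = Add(21, s, z))
Add(Function('p')(Function('P')(2), Function('y')(-8)), Mul(-1, N)) = Add(Add(21, 16, -4), Mul(-1, -147307212)) = Add(33, 147307212) = 147307245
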